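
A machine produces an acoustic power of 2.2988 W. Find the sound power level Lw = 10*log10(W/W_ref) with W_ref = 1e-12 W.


W / W_ref = 2.2988 / 1e-12 = 2.2988e+12
Lw = 10 * log10(2.2988e+12) = 123.62 dB


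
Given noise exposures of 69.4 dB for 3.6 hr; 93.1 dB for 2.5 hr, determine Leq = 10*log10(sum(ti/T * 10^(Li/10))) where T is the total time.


T_total = 3.6 + 2.5 = 6.1 hr
(3.6/6.1) * 10^(69.4/10) = 5.14011e+06
(2.5/6.1) * 10^(93.1/10) = 8.36778e+08
Sum = 5.14011e+06 + 8.36778e+08 = 8.41918e+08
Leq = 10*log10(8.41918e+08) = 89.253 dB


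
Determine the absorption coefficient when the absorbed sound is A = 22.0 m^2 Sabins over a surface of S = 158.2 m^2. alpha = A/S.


Absorption coefficient = absorbed power / incident power
alpha = A / S = 22.0 / 158.2 = 0.13906


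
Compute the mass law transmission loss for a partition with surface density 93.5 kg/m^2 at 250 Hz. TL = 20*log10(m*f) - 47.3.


m * f = 93.5 * 250 = 23375
20*log10(23375) = 87.375 dB
TL = 87.375 - 47.3 = 40.075 dB


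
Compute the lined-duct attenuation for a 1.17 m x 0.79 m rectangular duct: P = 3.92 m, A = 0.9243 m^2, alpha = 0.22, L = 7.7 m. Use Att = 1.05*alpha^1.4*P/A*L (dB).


alpha^1.4 = 0.22^1.4 = 0.120058
Attenuation rate = 1.05 * alpha^1.4 * P / A
= 1.05 * 0.120058 * 3.92 / 0.9243 = 0.53463 dB/m
Total Att = 0.53463 * 7.7 = 4.1167 dB


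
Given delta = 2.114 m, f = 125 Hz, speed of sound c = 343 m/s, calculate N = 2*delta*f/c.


N = 2*delta*f/c = 2*delta/lambda, where lambda = c/f
lambda = 343 / 125 = 2.744 m
N = 2 * 2.114 / 2.744 = 1.5408


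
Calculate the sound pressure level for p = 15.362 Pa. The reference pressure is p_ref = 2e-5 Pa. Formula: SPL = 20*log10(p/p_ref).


p / p_ref = 15.362 / 2e-5 = 768100
SPL = 20 * log10(768100) = 117.71 dB


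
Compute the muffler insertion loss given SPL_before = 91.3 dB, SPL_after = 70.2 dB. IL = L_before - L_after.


Insertion loss = SPL without muffler - SPL with muffler
IL = 91.3 - 70.2 = 21.1 dB


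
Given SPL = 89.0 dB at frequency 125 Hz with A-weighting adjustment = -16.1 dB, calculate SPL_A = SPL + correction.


A-weighting table: 125 Hz -> -16.1 dB correction
SPL_A = SPL + correction = 89.0 + (-16.1) = 72.9 dBA


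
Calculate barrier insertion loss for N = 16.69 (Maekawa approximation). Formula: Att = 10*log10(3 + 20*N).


3 + 20*N = 3 + 20*16.69 = 336.8
Att = 10*log10(336.8) = 25.274 dB


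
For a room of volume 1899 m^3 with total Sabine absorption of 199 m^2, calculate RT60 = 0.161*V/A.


RT60 = 0.161 * 1899 / 199 = 1.5364 s


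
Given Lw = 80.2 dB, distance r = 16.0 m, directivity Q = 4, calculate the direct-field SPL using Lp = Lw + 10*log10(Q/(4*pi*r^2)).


4*pi*r^2 = 4*pi*16.0^2 = 3216.99 m^2
Q / (4*pi*r^2) = 4 / 3216.99 = 0.0012434
Lp = 80.2 + 10*log10(0.0012434) = 51.146 dB


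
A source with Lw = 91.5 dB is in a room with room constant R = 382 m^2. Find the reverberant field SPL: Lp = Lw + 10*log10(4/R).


4/R = 4/382 = 0.0104712
Lp = 91.5 + 10*log10(0.0104712) = 71.7 dB


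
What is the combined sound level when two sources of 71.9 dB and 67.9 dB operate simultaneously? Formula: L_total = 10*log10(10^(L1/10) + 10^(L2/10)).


10^(71.9/10) = 1.54882e+07
10^(67.9/10) = 6.16595e+06
Sum = 1.54882e+07 + 6.16595e+06 = 2.16542e+07
L_total = 10*log10(2.16542e+07) = 73.355 dB


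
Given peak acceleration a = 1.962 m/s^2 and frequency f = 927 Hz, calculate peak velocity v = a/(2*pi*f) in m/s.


omega = 2*pi*f = 2*pi*927 = 5824.51 rad/s
v = a / omega = 1.962 / 5824.51 = 0.00033685 m/s


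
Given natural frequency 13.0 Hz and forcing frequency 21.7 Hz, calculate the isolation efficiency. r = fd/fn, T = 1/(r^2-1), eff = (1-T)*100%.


r = 21.7 / 13.0 = 1.66923
r^2 - 1 = 1.66923^2 - 1 = 1.78633
T = 1/1.78633 = 0.559807
Efficiency = (1 - 0.559807)*100 = 44.019 %


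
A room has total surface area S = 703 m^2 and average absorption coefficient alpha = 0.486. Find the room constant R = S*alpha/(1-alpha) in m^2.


R = 703 * 0.486 / (1 - 0.486) = 664.7 m^2


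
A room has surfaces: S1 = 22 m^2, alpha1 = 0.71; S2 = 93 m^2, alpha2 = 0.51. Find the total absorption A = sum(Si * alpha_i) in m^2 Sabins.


22 * 0.71 = 15.62
93 * 0.51 = 47.43
A_total = 15.62 + 47.43 = 63.05 m^2


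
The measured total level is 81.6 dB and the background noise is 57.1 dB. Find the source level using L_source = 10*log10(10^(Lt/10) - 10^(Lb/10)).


10^(81.6/10) = 1.44544e+08
10^(57.1/10) = 512861
Difference = 1.44544e+08 - 512861 = 1.44031e+08
L_source = 10*log10(1.44031e+08) = 81.585 dB


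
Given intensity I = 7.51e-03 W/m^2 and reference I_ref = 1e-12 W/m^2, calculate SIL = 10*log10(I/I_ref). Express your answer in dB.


I / I_ref = 7.51e-03 / 1e-12 = 7.51e+09
SIL = 10 * log10(7.51e+09) = 98.756 dB


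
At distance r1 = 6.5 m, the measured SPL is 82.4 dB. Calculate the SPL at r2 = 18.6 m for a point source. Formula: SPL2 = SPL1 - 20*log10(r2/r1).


r2/r1 = 18.6/6.5 = 2.86154
Correction = 20*log10(2.86154) = 9.132 dB
SPL2 = 82.4 - 9.132 = 73.268 dB


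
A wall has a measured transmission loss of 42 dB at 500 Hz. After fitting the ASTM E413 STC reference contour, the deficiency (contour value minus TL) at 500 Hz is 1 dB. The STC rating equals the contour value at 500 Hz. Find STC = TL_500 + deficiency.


By ASTM E413, STC = value of the fitted reference contour at 500 Hz.
Contour value at 500 Hz = TL_500 + deficiency = 42 + 1 = 43
STC = 43


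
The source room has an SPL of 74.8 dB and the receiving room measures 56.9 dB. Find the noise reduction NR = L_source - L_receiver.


NR = L_source - L_receiver (difference between source and receiving room levels)
NR = 74.8 - 56.9 = 17.9 dB


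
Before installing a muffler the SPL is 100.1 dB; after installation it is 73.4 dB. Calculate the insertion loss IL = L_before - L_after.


Insertion loss = SPL without muffler - SPL with muffler
IL = 100.1 - 73.4 = 26.7 dB


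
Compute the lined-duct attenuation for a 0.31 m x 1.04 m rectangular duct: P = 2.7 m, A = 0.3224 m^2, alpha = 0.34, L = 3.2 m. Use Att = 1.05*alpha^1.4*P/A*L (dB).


alpha^1.4 = 0.34^1.4 = 0.220836
Attenuation rate = 1.05 * alpha^1.4 * P / A
= 1.05 * 0.220836 * 2.7 / 0.3224 = 1.9419 dB/m
Total Att = 1.9419 * 3.2 = 6.2141 dB


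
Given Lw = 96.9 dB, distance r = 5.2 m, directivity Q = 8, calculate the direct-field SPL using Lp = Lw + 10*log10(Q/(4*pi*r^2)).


4*pi*r^2 = 4*pi*5.2^2 = 339.795 m^2
Q / (4*pi*r^2) = 8 / 339.795 = 0.0235436
Lp = 96.9 + 10*log10(0.0235436) = 80.619 dB


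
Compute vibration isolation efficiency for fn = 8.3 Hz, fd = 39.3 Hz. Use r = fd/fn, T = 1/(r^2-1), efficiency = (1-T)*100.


r = 39.3 / 8.3 = 4.73494
r^2 - 1 = 4.73494^2 - 1 = 21.4197
T = 1/21.4197 = 0.046686
Efficiency = (1 - 0.046686)*100 = 95.331 %


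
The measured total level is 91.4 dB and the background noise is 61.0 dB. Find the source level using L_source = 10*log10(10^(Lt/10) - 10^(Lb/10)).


10^(91.4/10) = 1.38038e+09
10^(61.0/10) = 1.25893e+06
Difference = 1.38038e+09 - 1.25893e+06 = 1.37912e+09
L_source = 10*log10(1.37912e+09) = 91.396 dB


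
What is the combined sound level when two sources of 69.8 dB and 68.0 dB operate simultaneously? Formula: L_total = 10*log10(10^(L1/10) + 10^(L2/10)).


10^(69.8/10) = 9.54993e+06
10^(68.0/10) = 6.30957e+06
Sum = 9.54993e+06 + 6.30957e+06 = 1.58595e+07
L_total = 10*log10(1.58595e+07) = 72.003 dB


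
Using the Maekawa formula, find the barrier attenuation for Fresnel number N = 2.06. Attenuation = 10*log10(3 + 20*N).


3 + 20*N = 3 + 20*2.06 = 44.2
Att = 10*log10(44.2) = 16.454 dB


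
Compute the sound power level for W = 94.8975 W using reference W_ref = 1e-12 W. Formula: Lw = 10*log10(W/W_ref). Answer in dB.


W / W_ref = 94.8975 / 1e-12 = 9.48975e+13
Lw = 10 * log10(9.48975e+13) = 139.77 dB


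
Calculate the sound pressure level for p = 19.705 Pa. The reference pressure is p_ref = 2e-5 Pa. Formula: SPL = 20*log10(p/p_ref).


p / p_ref = 19.705 / 2e-5 = 985250
SPL = 20 * log10(985250) = 119.87 dB


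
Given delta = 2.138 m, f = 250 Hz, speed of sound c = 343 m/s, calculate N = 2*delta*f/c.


N = 2*delta*f/c = 2*delta/lambda, where lambda = c/f
lambda = 343 / 250 = 1.372 m
N = 2 * 2.138 / 1.372 = 3.1166


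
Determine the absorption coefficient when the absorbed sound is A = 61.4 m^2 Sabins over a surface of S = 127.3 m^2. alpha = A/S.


Absorption coefficient = absorbed power / incident power
alpha = A / S = 61.4 / 127.3 = 0.48233


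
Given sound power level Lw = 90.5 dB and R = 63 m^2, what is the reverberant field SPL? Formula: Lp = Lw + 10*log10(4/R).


4/R = 4/63 = 0.0634921
Lp = 90.5 + 10*log10(0.0634921) = 78.527 dB


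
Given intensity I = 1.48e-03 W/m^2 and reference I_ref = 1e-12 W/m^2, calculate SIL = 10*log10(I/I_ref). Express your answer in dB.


I / I_ref = 1.48e-03 / 1e-12 = 1.48e+09
SIL = 10 * log10(1.48e+09) = 91.703 dB


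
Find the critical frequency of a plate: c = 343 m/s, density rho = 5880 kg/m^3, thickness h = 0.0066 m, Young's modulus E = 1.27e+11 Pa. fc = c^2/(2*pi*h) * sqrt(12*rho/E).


12*rho/E = 12*5880/1.27e+11 = 5.55591e-07
sqrt(12*rho/E) = sqrt(5.55591e-07) = 0.00074538
c^2/(2*pi*h) = 343^2/(2*pi*0.0066) = 2.83703e+06
fc = 2.83703e+06 * 0.00074538 = 2114.7 Hz


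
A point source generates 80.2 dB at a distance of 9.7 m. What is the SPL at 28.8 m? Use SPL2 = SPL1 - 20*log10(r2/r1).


r2/r1 = 28.8/9.7 = 2.96907
Correction = 20*log10(2.96907) = 9.45241 dB
SPL2 = 80.2 - 9.45241 = 70.748 dB


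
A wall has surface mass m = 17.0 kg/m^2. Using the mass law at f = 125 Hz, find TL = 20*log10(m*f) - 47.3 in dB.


m * f = 17.0 * 125 = 2125
20*log10(2125) = 66.5472 dB
TL = 66.5472 - 47.3 = 19.247 dB


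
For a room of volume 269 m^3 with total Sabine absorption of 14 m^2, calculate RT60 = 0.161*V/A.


RT60 = 0.161 * 269 / 14 = 3.0935 s


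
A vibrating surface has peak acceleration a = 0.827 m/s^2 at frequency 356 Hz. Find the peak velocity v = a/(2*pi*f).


omega = 2*pi*f = 2*pi*356 = 2236.81 rad/s
v = a / omega = 0.827 / 2236.81 = 0.00036972 m/s


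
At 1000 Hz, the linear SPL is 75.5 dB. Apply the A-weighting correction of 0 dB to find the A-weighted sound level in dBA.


A-weighting table: 1000 Hz -> 0 dB correction
SPL_A = SPL + correction = 75.5 + (0) = 75.5 dBA


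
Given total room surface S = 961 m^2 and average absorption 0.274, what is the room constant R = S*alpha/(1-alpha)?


R = 961 * 0.274 / (1 - 0.274) = 362.69 m^2


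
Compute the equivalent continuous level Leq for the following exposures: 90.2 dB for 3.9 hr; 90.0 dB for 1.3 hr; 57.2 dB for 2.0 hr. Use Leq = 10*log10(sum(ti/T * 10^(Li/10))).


T_total = 3.9 + 1.3 + 2.0 = 7.2 hr
(3.9/7.2) * 10^(90.2/10) = 5.67195e+08
(1.3/7.2) * 10^(90.0/10) = 1.80556e+08
(2.0/7.2) * 10^(57.2/10) = 145780
Sum = 5.67195e+08 + 1.80556e+08 + 145780 = 7.47897e+08
Leq = 10*log10(7.47897e+08) = 88.738 dB


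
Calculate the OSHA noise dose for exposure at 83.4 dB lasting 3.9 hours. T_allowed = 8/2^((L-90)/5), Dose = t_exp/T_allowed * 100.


T_allowed = 8 / 2^((83.4 - 90)/5) = 19.9733 hr
Dose = 3.9 / 19.9733 * 100 = 19.526 %


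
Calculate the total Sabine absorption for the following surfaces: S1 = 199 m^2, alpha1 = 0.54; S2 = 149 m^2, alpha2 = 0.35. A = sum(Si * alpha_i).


199 * 0.54 = 107.46
149 * 0.35 = 52.15
A_total = 107.46 + 52.15 = 159.61 m^2


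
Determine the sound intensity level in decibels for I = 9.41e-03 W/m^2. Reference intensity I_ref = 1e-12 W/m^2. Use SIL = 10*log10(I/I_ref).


I / I_ref = 9.41e-03 / 1e-12 = 9.41e+09
SIL = 10 * log10(9.41e+09) = 99.736 dB


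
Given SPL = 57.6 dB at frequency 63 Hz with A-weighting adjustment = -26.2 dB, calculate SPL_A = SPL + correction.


A-weighting table: 63 Hz -> -26.2 dB correction
SPL_A = SPL + correction = 57.6 + (-26.2) = 31.4 dBA


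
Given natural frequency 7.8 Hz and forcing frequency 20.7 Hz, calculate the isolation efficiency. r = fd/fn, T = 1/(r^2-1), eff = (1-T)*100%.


r = 20.7 / 7.8 = 2.65385
r^2 - 1 = 2.65385^2 - 1 = 6.04292
T = 1/6.04292 = 0.165483
Efficiency = (1 - 0.165483)*100 = 83.452 %


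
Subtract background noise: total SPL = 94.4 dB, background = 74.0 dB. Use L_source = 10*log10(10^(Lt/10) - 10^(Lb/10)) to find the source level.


10^(94.4/10) = 2.75423e+09
10^(74.0/10) = 2.51189e+07
Difference = 2.75423e+09 - 2.51189e+07 = 2.72911e+09
L_source = 10*log10(2.72911e+09) = 94.36 dB


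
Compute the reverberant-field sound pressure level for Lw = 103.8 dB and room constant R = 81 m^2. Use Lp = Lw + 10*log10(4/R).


4/R = 4/81 = 0.0493827
Lp = 103.8 + 10*log10(0.0493827) = 90.736 dB


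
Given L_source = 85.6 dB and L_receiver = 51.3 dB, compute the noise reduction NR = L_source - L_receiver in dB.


NR = L_source - L_receiver (difference between source and receiving room levels)
NR = 85.6 - 51.3 = 34.3 dB


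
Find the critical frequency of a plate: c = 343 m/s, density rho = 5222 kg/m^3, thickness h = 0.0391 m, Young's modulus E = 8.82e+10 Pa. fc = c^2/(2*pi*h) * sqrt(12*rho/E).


12*rho/E = 12*5222/8.82e+10 = 7.10476e-07
sqrt(12*rho/E) = sqrt(7.10476e-07) = 0.000842897
c^2/(2*pi*h) = 343^2/(2*pi*0.0391) = 478885
fc = 478885 * 0.000842897 = 403.65 Hz


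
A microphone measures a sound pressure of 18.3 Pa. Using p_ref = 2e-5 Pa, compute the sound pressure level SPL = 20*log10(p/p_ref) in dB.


p / p_ref = 18.3 / 2e-5 = 915000
SPL = 20 * log10(915000) = 119.23 dB


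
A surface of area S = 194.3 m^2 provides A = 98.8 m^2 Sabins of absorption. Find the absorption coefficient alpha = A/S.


Absorption coefficient = absorbed power / incident power
alpha = A / S = 98.8 / 194.3 = 0.50849


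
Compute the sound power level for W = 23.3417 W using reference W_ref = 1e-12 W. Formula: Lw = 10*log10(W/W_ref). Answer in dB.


W / W_ref = 23.3417 / 1e-12 = 2.33417e+13
Lw = 10 * log10(2.33417e+13) = 133.68 dB


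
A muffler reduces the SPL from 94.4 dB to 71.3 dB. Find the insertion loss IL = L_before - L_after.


Insertion loss = SPL without muffler - SPL with muffler
IL = 94.4 - 71.3 = 23.1 dB


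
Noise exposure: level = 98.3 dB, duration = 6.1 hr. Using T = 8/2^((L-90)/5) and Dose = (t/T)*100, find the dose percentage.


T_allowed = 8 / 2^((98.3 - 90)/5) = 2.53151 hr
Dose = 6.1 / 2.53151 * 100 = 240.96 %


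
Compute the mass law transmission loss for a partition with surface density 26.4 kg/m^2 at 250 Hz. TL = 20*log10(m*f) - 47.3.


m * f = 26.4 * 250 = 6600
20*log10(6600) = 76.3909 dB
TL = 76.3909 - 47.3 = 29.091 dB


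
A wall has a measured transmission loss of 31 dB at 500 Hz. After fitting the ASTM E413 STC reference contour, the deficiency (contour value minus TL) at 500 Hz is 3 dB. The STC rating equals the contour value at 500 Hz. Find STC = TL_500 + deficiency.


By ASTM E413, STC = value of the fitted reference contour at 500 Hz.
Contour value at 500 Hz = TL_500 + deficiency = 31 + 3 = 34
STC = 34


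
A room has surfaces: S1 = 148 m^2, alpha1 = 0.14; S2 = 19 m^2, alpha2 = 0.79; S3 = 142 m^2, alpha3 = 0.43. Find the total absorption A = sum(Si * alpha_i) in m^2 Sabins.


148 * 0.14 = 20.72
19 * 0.79 = 15.01
142 * 0.43 = 61.06
A_total = 20.72 + 15.01 + 61.06 = 96.79 m^2


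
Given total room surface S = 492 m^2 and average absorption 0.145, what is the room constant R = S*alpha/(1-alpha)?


R = 492 * 0.145 / (1 - 0.145) = 83.439 m^2


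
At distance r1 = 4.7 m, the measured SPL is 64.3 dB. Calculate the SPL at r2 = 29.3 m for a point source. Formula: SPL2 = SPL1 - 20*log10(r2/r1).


r2/r1 = 29.3/4.7 = 6.23404
Correction = 20*log10(6.23404) = 15.8954 dB
SPL2 = 64.3 - 15.8954 = 48.405 dB


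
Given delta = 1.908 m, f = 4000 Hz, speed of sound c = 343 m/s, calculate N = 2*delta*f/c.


N = 2*delta*f/c = 2*delta/lambda, where lambda = c/f
lambda = 343 / 4000 = 0.08575 m
N = 2 * 1.908 / 0.08575 = 44.501


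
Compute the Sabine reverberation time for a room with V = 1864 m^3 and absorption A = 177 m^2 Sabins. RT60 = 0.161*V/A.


RT60 = 0.161 * 1864 / 177 = 1.6955 s


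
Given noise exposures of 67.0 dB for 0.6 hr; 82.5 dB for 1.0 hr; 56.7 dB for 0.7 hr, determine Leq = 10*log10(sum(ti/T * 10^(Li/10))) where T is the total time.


T_total = 0.6 + 1.0 + 0.7 = 2.3 hr
(0.6/2.3) * 10^(67.0/10) = 1.30744e+06
(1.0/2.3) * 10^(82.5/10) = 7.73165e+07
(0.7/2.3) * 10^(56.7/10) = 142354
Sum = 1.30744e+06 + 7.73165e+07 + 142354 = 7.87663e+07
Leq = 10*log10(7.87663e+07) = 78.963 dB


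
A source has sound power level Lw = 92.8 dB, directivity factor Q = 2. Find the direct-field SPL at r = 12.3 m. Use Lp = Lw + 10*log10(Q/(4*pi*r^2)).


4*pi*r^2 = 4*pi*12.3^2 = 1901.17 m^2
Q / (4*pi*r^2) = 2 / 1901.17 = 0.00105198
Lp = 92.8 + 10*log10(0.00105198) = 63.02 dB


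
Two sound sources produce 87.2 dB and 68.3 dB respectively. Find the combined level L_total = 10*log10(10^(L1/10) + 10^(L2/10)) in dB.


10^(87.2/10) = 5.24807e+08
10^(68.3/10) = 6.76083e+06
Sum = 5.24807e+08 + 6.76083e+06 = 5.31568e+08
L_total = 10*log10(5.31568e+08) = 87.256 dB


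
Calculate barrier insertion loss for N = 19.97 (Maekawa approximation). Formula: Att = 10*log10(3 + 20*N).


3 + 20*N = 3 + 20*19.97 = 402.4
Att = 10*log10(402.4) = 26.047 dB


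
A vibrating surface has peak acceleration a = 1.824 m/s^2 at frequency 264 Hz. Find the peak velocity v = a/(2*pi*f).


omega = 2*pi*f = 2*pi*264 = 1658.76 rad/s
v = a / omega = 1.824 / 1658.76 = 0.0010996 m/s


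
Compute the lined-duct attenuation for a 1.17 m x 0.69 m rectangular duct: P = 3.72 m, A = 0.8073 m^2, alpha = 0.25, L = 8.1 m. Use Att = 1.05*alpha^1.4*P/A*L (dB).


alpha^1.4 = 0.25^1.4 = 0.143587
Attenuation rate = 1.05 * alpha^1.4 * P / A
= 1.05 * 0.143587 * 3.72 / 0.8073 = 0.694724 dB/m
Total Att = 0.694724 * 8.1 = 5.6273 dB


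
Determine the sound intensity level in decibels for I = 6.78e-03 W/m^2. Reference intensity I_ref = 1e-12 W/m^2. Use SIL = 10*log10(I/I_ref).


I / I_ref = 6.78e-03 / 1e-12 = 6.78e+09
SIL = 10 * log10(6.78e+09) = 98.312 dB


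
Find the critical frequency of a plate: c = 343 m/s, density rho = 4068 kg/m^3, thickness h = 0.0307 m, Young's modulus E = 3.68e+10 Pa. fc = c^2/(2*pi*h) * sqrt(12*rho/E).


12*rho/E = 12*4068/3.68e+10 = 1.32652e-06
sqrt(12*rho/E) = sqrt(1.32652e-06) = 0.00115175
c^2/(2*pi*h) = 343^2/(2*pi*0.0307) = 609916
fc = 609916 * 0.00115175 = 702.47 Hz


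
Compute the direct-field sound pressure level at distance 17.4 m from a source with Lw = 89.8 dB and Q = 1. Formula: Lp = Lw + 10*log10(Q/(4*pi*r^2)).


4*pi*r^2 = 4*pi*17.4^2 = 3804.59 m^2
Q / (4*pi*r^2) = 1 / 3804.59 = 0.00026284
Lp = 89.8 + 10*log10(0.00026284) = 53.997 dB


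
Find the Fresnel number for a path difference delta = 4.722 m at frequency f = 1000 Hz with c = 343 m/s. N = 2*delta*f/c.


N = 2*delta*f/c = 2*delta/lambda, where lambda = c/f
lambda = 343 / 1000 = 0.343 m
N = 2 * 4.722 / 0.343 = 27.534


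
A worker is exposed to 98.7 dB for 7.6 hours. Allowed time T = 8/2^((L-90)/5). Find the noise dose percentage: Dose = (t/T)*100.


T_allowed = 8 / 2^((98.7 - 90)/5) = 2.39496 hr
Dose = 7.6 / 2.39496 * 100 = 317.33 %


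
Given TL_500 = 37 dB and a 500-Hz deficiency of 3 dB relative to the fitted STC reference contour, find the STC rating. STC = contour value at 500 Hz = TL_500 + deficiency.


By ASTM E413, STC = value of the fitted reference contour at 500 Hz.
Contour value at 500 Hz = TL_500 + deficiency = 37 + 3 = 40
STC = 40


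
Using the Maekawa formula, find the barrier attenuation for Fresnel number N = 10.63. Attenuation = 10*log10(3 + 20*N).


3 + 20*N = 3 + 20*10.63 = 215.6
Att = 10*log10(215.6) = 23.336 dB


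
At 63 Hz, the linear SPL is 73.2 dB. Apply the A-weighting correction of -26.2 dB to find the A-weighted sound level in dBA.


A-weighting table: 63 Hz -> -26.2 dB correction
SPL_A = SPL + correction = 73.2 + (-26.2) = 47 dBA


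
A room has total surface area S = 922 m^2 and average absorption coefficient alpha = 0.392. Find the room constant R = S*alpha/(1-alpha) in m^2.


R = 922 * 0.392 / (1 - 0.392) = 594.45 m^2


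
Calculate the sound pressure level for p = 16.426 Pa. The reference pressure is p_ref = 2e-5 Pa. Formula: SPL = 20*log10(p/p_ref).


p / p_ref = 16.426 / 2e-5 = 821300
SPL = 20 * log10(821300) = 118.29 dB


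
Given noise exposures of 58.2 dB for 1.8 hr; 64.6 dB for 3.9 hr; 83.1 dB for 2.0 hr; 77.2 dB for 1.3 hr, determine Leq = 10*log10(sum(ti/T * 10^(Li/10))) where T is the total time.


T_total = 1.8 + 3.9 + 2.0 + 1.3 = 9.0 hr
(1.8/9.0) * 10^(58.2/10) = 132139
(3.9/9.0) * 10^(64.6/10) = 1.24975e+06
(2.0/9.0) * 10^(83.1/10) = 4.5372e+07
(1.3/9.0) * 10^(77.2/10) = 7.58055e+06
Sum = 132139 + 1.24975e+06 + 4.5372e+07 + 7.58055e+06 = 5.43344e+07
Leq = 10*log10(5.43344e+07) = 77.351 dB


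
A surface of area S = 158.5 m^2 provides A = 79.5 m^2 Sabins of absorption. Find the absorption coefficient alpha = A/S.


Absorption coefficient = absorbed power / incident power
alpha = A / S = 79.5 / 158.5 = 0.50158


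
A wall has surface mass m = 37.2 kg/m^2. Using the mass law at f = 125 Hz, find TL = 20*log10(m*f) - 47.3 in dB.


m * f = 37.2 * 125 = 4650
20*log10(4650) = 73.3491 dB
TL = 73.3491 - 47.3 = 26.049 dB


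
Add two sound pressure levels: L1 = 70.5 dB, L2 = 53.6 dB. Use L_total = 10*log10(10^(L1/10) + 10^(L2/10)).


10^(70.5/10) = 1.12202e+07
10^(53.6/10) = 229087
Sum = 1.12202e+07 + 229087 = 1.14493e+07
L_total = 10*log10(1.14493e+07) = 70.588 dB


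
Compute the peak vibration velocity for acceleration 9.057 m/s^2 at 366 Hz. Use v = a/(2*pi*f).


omega = 2*pi*f = 2*pi*366 = 2299.65 rad/s
v = a / omega = 9.057 / 2299.65 = 0.0039384 m/s


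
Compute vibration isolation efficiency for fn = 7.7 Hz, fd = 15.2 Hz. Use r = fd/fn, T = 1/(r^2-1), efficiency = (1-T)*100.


r = 15.2 / 7.7 = 1.97403
r^2 - 1 = 1.97403^2 - 1 = 2.89679
T = 1/2.89679 = 0.34521
Efficiency = (1 - 0.34521)*100 = 65.479 %


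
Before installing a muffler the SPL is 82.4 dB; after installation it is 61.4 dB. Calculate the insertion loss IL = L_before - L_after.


Insertion loss = SPL without muffler - SPL with muffler
IL = 82.4 - 61.4 = 21 dB


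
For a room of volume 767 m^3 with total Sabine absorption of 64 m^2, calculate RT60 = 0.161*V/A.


RT60 = 0.161 * 767 / 64 = 1.9295 s


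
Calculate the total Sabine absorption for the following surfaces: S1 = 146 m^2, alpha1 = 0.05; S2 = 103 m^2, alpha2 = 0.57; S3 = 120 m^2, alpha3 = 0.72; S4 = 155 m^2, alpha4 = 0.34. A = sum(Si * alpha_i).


146 * 0.05 = 7.3
103 * 0.57 = 58.71
120 * 0.72 = 86.4
155 * 0.34 = 52.7
A_total = 7.3 + 58.71 + 86.4 + 52.7 = 205.11 m^2


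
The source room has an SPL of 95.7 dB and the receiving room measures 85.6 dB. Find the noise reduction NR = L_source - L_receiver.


NR = L_source - L_receiver (difference between source and receiving room levels)
NR = 95.7 - 85.6 = 10.1 dB


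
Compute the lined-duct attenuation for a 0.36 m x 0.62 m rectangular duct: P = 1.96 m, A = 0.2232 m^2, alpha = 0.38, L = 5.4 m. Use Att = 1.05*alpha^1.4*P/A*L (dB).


alpha^1.4 = 0.38^1.4 = 0.258046
Attenuation rate = 1.05 * alpha^1.4 * P / A
= 1.05 * 0.258046 * 1.96 / 0.2232 = 2.3793 dB/m
Total Att = 2.3793 * 5.4 = 12.848 dB


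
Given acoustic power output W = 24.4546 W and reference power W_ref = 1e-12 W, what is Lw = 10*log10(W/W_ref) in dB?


W / W_ref = 24.4546 / 1e-12 = 2.44546e+13
Lw = 10 * log10(2.44546e+13) = 133.88 dB


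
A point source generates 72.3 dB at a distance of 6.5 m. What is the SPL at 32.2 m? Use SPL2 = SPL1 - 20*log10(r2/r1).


r2/r1 = 32.2/6.5 = 4.95385
Correction = 20*log10(4.95385) = 13.8989 dB
SPL2 = 72.3 - 13.8989 = 58.401 dB


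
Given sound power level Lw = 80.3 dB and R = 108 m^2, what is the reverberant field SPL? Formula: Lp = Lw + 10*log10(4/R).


4/R = 4/108 = 0.037037
Lp = 80.3 + 10*log10(0.037037) = 65.986 dB


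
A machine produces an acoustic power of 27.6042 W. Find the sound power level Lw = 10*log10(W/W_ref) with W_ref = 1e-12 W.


W / W_ref = 27.6042 / 1e-12 = 2.76042e+13
Lw = 10 * log10(2.76042e+13) = 134.41 dB


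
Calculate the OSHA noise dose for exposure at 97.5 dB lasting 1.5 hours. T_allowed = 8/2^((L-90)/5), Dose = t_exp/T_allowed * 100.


T_allowed = 8 / 2^((97.5 - 90)/5) = 2.82843 hr
Dose = 1.5 / 2.82843 * 100 = 53.033 %


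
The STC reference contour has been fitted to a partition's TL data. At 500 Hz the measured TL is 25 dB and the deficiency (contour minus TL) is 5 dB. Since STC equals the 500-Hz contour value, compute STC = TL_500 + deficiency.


By ASTM E413, STC = value of the fitted reference contour at 500 Hz.
Contour value at 500 Hz = TL_500 + deficiency = 25 + 5 = 30
STC = 30


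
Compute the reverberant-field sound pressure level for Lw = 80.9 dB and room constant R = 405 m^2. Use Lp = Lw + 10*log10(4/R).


4/R = 4/405 = 0.00987654
Lp = 80.9 + 10*log10(0.00987654) = 60.846 dB


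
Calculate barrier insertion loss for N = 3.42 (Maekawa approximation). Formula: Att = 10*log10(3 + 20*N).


3 + 20*N = 3 + 20*3.42 = 71.4
Att = 10*log10(71.4) = 18.537 dB


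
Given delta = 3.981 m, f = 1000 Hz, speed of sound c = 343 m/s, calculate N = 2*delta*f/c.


N = 2*delta*f/c = 2*delta/lambda, where lambda = c/f
lambda = 343 / 1000 = 0.343 m
N = 2 * 3.981 / 0.343 = 23.213


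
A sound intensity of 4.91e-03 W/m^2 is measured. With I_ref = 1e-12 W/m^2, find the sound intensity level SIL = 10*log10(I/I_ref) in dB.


I / I_ref = 4.91e-03 / 1e-12 = 4.91e+09
SIL = 10 * log10(4.91e+09) = 96.911 dB


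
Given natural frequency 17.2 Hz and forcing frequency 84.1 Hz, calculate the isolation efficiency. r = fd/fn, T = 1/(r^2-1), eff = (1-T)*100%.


r = 84.1 / 17.2 = 4.88953
r^2 - 1 = 4.88953^2 - 1 = 22.9075
T = 1/22.9075 = 0.0436538
Efficiency = (1 - 0.0436538)*100 = 95.635 %


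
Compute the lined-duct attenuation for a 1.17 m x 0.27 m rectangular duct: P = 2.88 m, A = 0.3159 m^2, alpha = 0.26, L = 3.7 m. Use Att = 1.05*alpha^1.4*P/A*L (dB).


alpha^1.4 = 0.26^1.4 = 0.151692
Attenuation rate = 1.05 * alpha^1.4 * P / A
= 1.05 * 0.151692 * 2.88 / 0.3159 = 1.45209 dB/m
Total Att = 1.45209 * 3.7 = 5.3727 dB


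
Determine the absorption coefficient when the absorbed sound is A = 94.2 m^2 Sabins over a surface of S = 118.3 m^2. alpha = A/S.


Absorption coefficient = absorbed power / incident power
alpha = A / S = 94.2 / 118.3 = 0.79628


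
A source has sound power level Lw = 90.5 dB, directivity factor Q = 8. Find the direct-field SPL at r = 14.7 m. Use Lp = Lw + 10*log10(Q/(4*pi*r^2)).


4*pi*r^2 = 4*pi*14.7^2 = 2715.47 m^2
Q / (4*pi*r^2) = 8 / 2715.47 = 0.00294608
Lp = 90.5 + 10*log10(0.00294608) = 65.192 dB


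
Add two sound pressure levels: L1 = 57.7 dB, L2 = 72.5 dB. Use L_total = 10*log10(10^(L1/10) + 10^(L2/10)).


10^(57.7/10) = 588844
10^(72.5/10) = 1.77828e+07
Sum = 588844 + 1.77828e+07 = 1.83716e+07
L_total = 10*log10(1.83716e+07) = 72.641 dB


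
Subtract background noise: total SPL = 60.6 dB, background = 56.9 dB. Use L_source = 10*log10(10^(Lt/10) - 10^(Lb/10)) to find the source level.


10^(60.6/10) = 1.14815e+06
10^(56.9/10) = 489779
Difference = 1.14815e+06 - 489779 = 658371
L_source = 10*log10(658371) = 58.185 dB


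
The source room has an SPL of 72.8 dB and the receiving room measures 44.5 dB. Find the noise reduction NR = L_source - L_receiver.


NR = L_source - L_receiver (difference between source and receiving room levels)
NR = 72.8 - 44.5 = 28.3 dB


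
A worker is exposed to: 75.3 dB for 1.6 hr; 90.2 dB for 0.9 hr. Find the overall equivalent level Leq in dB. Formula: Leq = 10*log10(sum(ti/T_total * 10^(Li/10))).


T_total = 1.6 + 0.9 = 2.5 hr
(1.6/2.5) * 10^(75.3/10) = 2.1686e+07
(0.9/2.5) * 10^(90.2/10) = 3.76966e+08
Sum = 2.1686e+07 + 3.76966e+08 = 3.98652e+08
Leq = 10*log10(3.98652e+08) = 86.006 dB


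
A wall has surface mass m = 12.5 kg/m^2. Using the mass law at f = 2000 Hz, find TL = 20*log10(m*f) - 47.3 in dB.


m * f = 12.5 * 2000 = 25000
20*log10(25000) = 87.9588 dB
TL = 87.9588 - 47.3 = 40.659 dB


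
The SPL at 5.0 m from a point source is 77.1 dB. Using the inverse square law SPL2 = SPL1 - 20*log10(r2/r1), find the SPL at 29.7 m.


r2/r1 = 29.7/5.0 = 5.94
Correction = 20*log10(5.94) = 15.4757 dB
SPL2 = 77.1 - 15.4757 = 61.624 dB


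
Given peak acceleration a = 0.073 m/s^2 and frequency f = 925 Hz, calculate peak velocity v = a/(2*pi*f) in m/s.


omega = 2*pi*f = 2*pi*925 = 5811.95 rad/s
v = a / omega = 0.073 / 5811.95 = 1.256e-05 m/s


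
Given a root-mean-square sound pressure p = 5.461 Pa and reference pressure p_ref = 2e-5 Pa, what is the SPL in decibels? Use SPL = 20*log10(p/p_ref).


p / p_ref = 5.461 / 2e-5 = 273050
SPL = 20 * log10(273050) = 108.72 dB


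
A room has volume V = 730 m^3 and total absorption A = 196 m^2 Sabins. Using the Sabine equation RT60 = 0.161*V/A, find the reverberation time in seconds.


RT60 = 0.161 * 730 / 196 = 0.59964 s


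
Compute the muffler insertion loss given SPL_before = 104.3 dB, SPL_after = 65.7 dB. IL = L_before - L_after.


Insertion loss = SPL without muffler - SPL with muffler
IL = 104.3 - 65.7 = 38.6 dB


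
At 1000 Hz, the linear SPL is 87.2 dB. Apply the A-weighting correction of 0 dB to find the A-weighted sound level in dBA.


A-weighting table: 1000 Hz -> 0 dB correction
SPL_A = SPL + correction = 87.2 + (0) = 87.2 dBA


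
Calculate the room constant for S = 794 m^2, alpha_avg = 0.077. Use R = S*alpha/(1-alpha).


R = 794 * 0.077 / (1 - 0.077) = 66.238 m^2


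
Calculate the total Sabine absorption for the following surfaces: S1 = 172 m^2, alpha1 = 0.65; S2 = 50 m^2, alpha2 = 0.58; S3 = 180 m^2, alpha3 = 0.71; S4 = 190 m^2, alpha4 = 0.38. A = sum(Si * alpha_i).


172 * 0.65 = 111.8
50 * 0.58 = 29
180 * 0.71 = 127.8
190 * 0.38 = 72.2
A_total = 111.8 + 29 + 127.8 + 72.2 = 340.8 m^2


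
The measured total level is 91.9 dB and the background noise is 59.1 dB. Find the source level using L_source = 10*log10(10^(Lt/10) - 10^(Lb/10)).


10^(91.9/10) = 1.54882e+09
10^(59.1/10) = 812831
Difference = 1.54882e+09 - 812831 = 1.54801e+09
L_source = 10*log10(1.54801e+09) = 91.898 dB


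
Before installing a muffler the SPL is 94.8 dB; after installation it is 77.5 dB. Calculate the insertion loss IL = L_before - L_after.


Insertion loss = SPL without muffler - SPL with muffler
IL = 94.8 - 77.5 = 17.3 dB


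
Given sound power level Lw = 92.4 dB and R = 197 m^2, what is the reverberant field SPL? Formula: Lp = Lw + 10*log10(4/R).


4/R = 4/197 = 0.0203046
Lp = 92.4 + 10*log10(0.0203046) = 75.476 dB


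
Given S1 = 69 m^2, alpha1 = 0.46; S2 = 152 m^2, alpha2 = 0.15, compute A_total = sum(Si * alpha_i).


69 * 0.46 = 31.74
152 * 0.15 = 22.8
A_total = 31.74 + 22.8 = 54.54 m^2


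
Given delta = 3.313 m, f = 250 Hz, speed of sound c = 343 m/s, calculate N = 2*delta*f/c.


N = 2*delta*f/c = 2*delta/lambda, where lambda = c/f
lambda = 343 / 250 = 1.372 m
N = 2 * 3.313 / 1.372 = 4.8294


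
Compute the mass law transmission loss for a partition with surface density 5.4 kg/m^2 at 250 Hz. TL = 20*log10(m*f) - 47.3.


m * f = 5.4 * 250 = 1350
20*log10(1350) = 62.6067 dB
TL = 62.6067 - 47.3 = 15.307 dB


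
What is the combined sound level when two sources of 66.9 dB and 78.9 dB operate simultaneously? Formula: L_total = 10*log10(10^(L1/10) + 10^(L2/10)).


10^(66.9/10) = 4.89779e+06
10^(78.9/10) = 7.76247e+07
Sum = 4.89779e+06 + 7.76247e+07 = 8.25225e+07
L_total = 10*log10(8.25225e+07) = 79.166 dB


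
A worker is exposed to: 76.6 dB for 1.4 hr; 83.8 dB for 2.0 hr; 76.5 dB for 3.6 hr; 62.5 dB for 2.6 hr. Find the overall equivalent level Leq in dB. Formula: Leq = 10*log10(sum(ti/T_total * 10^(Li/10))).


T_total = 1.4 + 2.0 + 3.6 + 2.6 = 9.6 hr
(1.4/9.6) * 10^(76.6/10) = 6.66587e+06
(2.0/9.6) * 10^(83.8/10) = 4.99757e+07
(3.6/9.6) * 10^(76.5/10) = 1.67506e+07
(2.6/9.6) * 10^(62.5/10) = 481617
Sum = 6.66587e+06 + 4.99757e+07 + 1.67506e+07 + 481617 = 7.38738e+07
Leq = 10*log10(7.38738e+07) = 78.685 dB


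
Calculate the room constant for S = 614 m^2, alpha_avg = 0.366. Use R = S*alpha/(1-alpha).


R = 614 * 0.366 / (1 - 0.366) = 354.45 m^2


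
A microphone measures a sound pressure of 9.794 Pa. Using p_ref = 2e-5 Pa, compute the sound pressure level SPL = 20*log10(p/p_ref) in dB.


p / p_ref = 9.794 / 2e-5 = 489700
SPL = 20 * log10(489700) = 113.8 dB


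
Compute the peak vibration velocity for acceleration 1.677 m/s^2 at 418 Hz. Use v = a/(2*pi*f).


omega = 2*pi*f = 2*pi*418 = 2626.37 rad/s
v = a / omega = 1.677 / 2626.37 = 0.00063852 m/s


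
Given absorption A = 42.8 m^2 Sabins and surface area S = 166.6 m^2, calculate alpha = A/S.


Absorption coefficient = absorbed power / incident power
alpha = A / S = 42.8 / 166.6 = 0.2569


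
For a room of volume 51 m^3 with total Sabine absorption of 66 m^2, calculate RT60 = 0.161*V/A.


RT60 = 0.161 * 51 / 66 = 0.12441 s


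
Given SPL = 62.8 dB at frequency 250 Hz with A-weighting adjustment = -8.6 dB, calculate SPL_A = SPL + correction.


A-weighting table: 250 Hz -> -8.6 dB correction
SPL_A = SPL + correction = 62.8 + (-8.6) = 54.2 dBA


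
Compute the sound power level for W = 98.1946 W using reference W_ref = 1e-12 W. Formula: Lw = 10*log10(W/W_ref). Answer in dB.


W / W_ref = 98.1946 / 1e-12 = 9.81946e+13
Lw = 10 * log10(9.81946e+13) = 139.92 dB


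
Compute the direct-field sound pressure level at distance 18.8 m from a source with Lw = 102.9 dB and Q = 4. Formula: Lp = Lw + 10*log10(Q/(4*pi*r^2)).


4*pi*r^2 = 4*pi*18.8^2 = 4441.46 m^2
Q / (4*pi*r^2) = 4 / 4441.46 = 0.000900605
Lp = 102.9 + 10*log10(0.000900605) = 72.445 dB


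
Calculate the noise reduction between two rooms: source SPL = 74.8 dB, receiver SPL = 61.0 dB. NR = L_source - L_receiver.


NR = L_source - L_receiver (difference between source and receiving room levels)
NR = 74.8 - 61.0 = 13.8 dB


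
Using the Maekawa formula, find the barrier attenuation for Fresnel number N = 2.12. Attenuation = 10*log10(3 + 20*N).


3 + 20*N = 3 + 20*2.12 = 45.4
Att = 10*log10(45.4) = 16.571 dB


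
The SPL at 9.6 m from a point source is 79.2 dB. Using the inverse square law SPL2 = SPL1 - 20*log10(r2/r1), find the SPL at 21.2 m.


r2/r1 = 21.2/9.6 = 2.20833
Correction = 20*log10(2.20833) = 6.88128 dB
SPL2 = 79.2 - 6.88128 = 72.319 dB


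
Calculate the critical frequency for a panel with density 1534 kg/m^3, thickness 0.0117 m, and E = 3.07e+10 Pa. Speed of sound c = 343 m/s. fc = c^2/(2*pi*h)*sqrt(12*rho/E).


12*rho/E = 12*1534/3.07e+10 = 5.99609e-07
sqrt(12*rho/E) = sqrt(5.99609e-07) = 0.000774344
c^2/(2*pi*h) = 343^2/(2*pi*0.0117) = 1.60038e+06
fc = 1.60038e+06 * 0.000774344 = 1239.2 Hz


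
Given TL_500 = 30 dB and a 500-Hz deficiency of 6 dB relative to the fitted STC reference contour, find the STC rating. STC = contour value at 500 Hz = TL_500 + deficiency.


By ASTM E413, STC = value of the fitted reference contour at 500 Hz.
Contour value at 500 Hz = TL_500 + deficiency = 30 + 6 = 36
STC = 36


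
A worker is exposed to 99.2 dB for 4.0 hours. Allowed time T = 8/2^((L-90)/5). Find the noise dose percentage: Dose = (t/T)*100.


T_allowed = 8 / 2^((99.2 - 90)/5) = 2.23457 hr
Dose = 4.0 / 2.23457 * 100 = 179.01 %


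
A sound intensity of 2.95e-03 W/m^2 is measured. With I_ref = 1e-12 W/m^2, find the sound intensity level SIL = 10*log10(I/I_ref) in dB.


I / I_ref = 2.95e-03 / 1e-12 = 2.95e+09
SIL = 10 * log10(2.95e+09) = 94.698 dB


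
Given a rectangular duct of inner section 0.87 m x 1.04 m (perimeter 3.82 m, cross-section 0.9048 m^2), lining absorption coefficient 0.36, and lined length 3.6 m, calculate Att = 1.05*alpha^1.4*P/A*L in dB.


alpha^1.4 = 0.36^1.4 = 0.239234
Attenuation rate = 1.05 * alpha^1.4 * P / A
= 1.05 * 0.239234 * 3.82 / 0.9048 = 1.06053 dB/m
Total Att = 1.06053 * 3.6 = 3.8179 dB


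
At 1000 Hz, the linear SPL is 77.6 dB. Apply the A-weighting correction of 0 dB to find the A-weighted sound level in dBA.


A-weighting table: 1000 Hz -> 0 dB correction
SPL_A = SPL + correction = 77.6 + (0) = 77.6 dBA


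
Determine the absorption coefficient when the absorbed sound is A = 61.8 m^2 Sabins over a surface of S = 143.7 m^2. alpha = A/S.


Absorption coefficient = absorbed power / incident power
alpha = A / S = 61.8 / 143.7 = 0.43006


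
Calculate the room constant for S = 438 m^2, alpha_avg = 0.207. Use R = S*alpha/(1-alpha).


R = 438 * 0.207 / (1 - 0.207) = 114.33 m^2


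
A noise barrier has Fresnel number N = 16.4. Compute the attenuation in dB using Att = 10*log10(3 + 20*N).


3 + 20*N = 3 + 20*16.4 = 331
Att = 10*log10(331) = 25.198 dB


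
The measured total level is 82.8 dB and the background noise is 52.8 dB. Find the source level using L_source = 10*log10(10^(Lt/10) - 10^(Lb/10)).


10^(82.8/10) = 1.90546e+08
10^(52.8/10) = 190546
Difference = 1.90546e+08 - 190546 = 1.90355e+08
L_source = 10*log10(1.90355e+08) = 82.796 dB


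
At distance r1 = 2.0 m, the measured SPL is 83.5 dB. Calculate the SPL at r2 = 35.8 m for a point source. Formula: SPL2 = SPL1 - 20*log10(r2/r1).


r2/r1 = 35.8/2.0 = 17.9
Correction = 20*log10(17.9) = 25.0571 dB
SPL2 = 83.5 - 25.0571 = 58.443 dB


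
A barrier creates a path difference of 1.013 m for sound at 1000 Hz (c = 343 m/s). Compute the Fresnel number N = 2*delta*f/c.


N = 2*delta*f/c = 2*delta/lambda, where lambda = c/f
lambda = 343 / 1000 = 0.343 m
N = 2 * 1.013 / 0.343 = 5.9067


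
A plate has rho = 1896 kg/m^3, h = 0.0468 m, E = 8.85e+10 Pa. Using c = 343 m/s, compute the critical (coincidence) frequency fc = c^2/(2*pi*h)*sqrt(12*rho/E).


12*rho/E = 12*1896/8.85e+10 = 2.57085e-07
sqrt(12*rho/E) = sqrt(2.57085e-07) = 0.000507036
c^2/(2*pi*h) = 343^2/(2*pi*0.0468) = 400094
fc = 400094 * 0.000507036 = 202.86 Hz


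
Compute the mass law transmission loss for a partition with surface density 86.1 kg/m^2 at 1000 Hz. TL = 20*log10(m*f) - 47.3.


m * f = 86.1 * 1000 = 86100
20*log10(86100) = 98.7001 dB
TL = 98.7001 - 47.3 = 51.4 dB


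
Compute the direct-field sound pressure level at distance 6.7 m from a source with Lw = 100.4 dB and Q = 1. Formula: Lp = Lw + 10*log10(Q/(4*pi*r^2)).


4*pi*r^2 = 4*pi*6.7^2 = 564.104 m^2
Q / (4*pi*r^2) = 1 / 564.104 = 0.00177272
Lp = 100.4 + 10*log10(0.00177272) = 72.886 dB


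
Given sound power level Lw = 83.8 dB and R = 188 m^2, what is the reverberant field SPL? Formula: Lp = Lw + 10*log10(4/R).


4/R = 4/188 = 0.0212766
Lp = 83.8 + 10*log10(0.0212766) = 67.079 dB


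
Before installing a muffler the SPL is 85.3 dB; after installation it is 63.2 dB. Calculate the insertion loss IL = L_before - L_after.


Insertion loss = SPL without muffler - SPL with muffler
IL = 85.3 - 63.2 = 22.1 dB


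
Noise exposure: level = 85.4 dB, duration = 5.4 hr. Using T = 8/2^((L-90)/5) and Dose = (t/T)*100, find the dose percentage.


T_allowed = 8 / 2^((85.4 - 90)/5) = 15.1369 hr
Dose = 5.4 / 15.1369 * 100 = 35.674 %


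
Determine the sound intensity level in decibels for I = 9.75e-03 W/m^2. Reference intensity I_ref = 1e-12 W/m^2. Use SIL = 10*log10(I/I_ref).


I / I_ref = 9.75e-03 / 1e-12 = 9.75e+09
SIL = 10 * log10(9.75e+09) = 99.89 dB


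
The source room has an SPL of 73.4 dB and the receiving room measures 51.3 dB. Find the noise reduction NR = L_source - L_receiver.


NR = L_source - L_receiver (difference between source and receiving room levels)
NR = 73.4 - 51.3 = 22.1 dB


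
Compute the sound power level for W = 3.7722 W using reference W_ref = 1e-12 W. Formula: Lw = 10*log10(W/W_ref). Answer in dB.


W / W_ref = 3.7722 / 1e-12 = 3.7722e+12
Lw = 10 * log10(3.7722e+12) = 125.77 dB
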